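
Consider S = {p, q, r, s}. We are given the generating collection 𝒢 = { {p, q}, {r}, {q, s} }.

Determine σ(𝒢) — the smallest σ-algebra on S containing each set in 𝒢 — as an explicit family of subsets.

Begin from { {}, {r}, {p, q}, {q, s}, S } (that is, 𝒢 plus ∅ and S).
Iteration 1: 5 new —
  {p, r}  = S∖{q, s}
  {r, s}  = S∖{p, q}
  {p, q, r}  = {r} ∪ {p, q}
  {p, q, s}  = S∖{r}
  {q, r, s}  = {r} ∪ {q, s}
  [10 total]
Iteration 2. New:
  {p}  = S∖{q, r, s}
  {s}  = S∖{p, q, r}
  {p, r, s}  = {r, s} ∪ {p, r}
  [13 total]
Iteration 3: +2 →
  {q}  = S∖{p, r, s}
  {p, s}  = {s} ∪ {p}
  [15 total]
Iteration 4. New:
  {q, r}  = S∖{p, s}
  [16 total]
Iteration 5: already closed under ᶜ and ∪.

|σ(𝒢)| = 16.  σ(𝒢) = { {}, {p}, {q}, {r}, {s}, {p, q}, {p, r}, {p, s}, {q, r}, {q, s}, {r, s}, {p, q, r}, {p, q, s}, {p, r, s}, {q, r, s}, S }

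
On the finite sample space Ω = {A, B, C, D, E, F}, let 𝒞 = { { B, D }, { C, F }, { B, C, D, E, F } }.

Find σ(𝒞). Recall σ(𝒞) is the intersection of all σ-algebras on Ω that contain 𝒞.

Begin from { ∅, { B, D }, { C, F }, { B, C, D, E, F }, Ω } (that is, 𝒞 plus ∅ and Ω).
Step 1 (4 new):
  { A }  = ᶜ of { B, C, D, E, F }
  { A, B, D, E }  = ᶜ of { C, F }
  { A, C, E, F }  = ᶜ of { B, D }
  { B, C, D, F }  = { C, F } ∪ { B, D }
  (now 9)
Step 2 (4 new):
  { A, E }  = ᶜ of { B, C, D, F }
  { A, B, D }  = { B, D } ∪ { A }
  { A, C, F }  = { C, F } ∪ { A }
  { A, B, C, D, F }  = { B, C, D, F } ∪ { A }
  (now 13)
Step 3 (3 new):
  { E }  = ᶜ of { A, B, C, D, F }
  { B, D, E }  = ᶜ of { A, C, F }
  { C, E, F }  = ᶜ of { A, B, D }
  (now 16)
Step 4: closed — nothing new.

Therefore σ(𝒞) = { ∅, { A }, { E }, { A, E }, { B, D }, { C, F }, { A, B, D }, { A, C, F }, { B, D, E }, { C, E, F }, { A, B, D, E }, { A, C, E, F }, { B, C, D, F }, { A, B, C, D, F }, { B, C, D, E, F }, Ω } (|σ(𝒞)| = 16).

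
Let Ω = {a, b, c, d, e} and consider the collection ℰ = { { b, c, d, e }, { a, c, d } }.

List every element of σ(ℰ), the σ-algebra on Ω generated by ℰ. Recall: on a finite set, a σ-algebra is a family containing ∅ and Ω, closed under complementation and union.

Start: ℰ ∪ {∅, Ω} = { {}, { a, c, d }, { b, c, d, e }, Ω }.
Round 1 adds 2:
  { a }  = ᶜ of { b, c, d, e }
  { b, e }  = ᶜ of { a, c, d }
  — 6 sets.
Round 2. New:
  { a, b, e }  = { b, e } ∪ { a }
  — 7 sets.
Round 3 adds 1:
  { c, d }  = ᶜ of { a, b, e }
  — 8 sets.
Round 4: no new sets; the family is a σ-algebra.

|σ(ℰ)| = 8.  σ(ℰ) = { {}, { a }, { b, e }, { c, d }, { a, b, e }, { a, c, d }, { b, c, d, e }, Ω }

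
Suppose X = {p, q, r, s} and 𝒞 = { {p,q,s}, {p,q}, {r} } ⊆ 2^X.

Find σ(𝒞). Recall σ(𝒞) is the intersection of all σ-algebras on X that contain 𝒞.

σ(𝒞) = { {}, {r}, {s}, {p,q}, {r,s}, {p,q,r}, {p,q,s}, X }

Derivation:
Initial family (5 sets): { {}, {r}, {p,q}, {p,q,s}, X }.
Iteration 1. New:
  {r,s}  = ᶜ of {p,q}
  {p,q,r}  = {r} ∪ {p,q}
  [7 total]
Iteration 2. New:
  {s}  = ᶜ of {p,q,r}
  [8 total]
Iteration 3: closed — nothing new.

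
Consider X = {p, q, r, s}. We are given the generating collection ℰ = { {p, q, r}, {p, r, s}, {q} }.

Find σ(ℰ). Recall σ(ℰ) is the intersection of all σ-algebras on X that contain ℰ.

Start: ℰ ∪ {∅, X} = { {}, {q}, {p, q, r}, {p, r, s}, X }.
Pass 1 (1 new):
  {s}  = complement {p, q, r}
Pass 2: +1 →
  {q, s}  = {s} ∪ {q}
Pass 3. New:
  {p, r}  = complement {q, s}
Pass 4: closed — nothing new.

Hence σ(ℰ) has 8 members: { {}, {q}, {s}, {p, r}, {q, s}, {p, q, r}, {p, r, s}, X }.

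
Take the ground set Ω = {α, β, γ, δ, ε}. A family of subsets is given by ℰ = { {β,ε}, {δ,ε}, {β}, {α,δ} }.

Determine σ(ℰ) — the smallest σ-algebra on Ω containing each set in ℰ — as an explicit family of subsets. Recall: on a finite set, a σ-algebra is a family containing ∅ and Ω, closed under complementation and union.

Take S₀ = ℰ ∪ {∅, Ω} = { {}, {β}, {α,δ}, {β,ε}, {δ,ε}, Ω }.
Iteration 1: 8 new —
  {α,β,γ}  = complement {δ,ε}
  {α,β,δ}  = {α,δ} ∪ {β}
  {α,γ,δ}  = complement {β,ε}
  {α,δ,ε}  = {δ,ε} ∪ {α,δ}
  {β,γ,ε}  = complement {α,δ}
  {β,δ,ε}  = {δ,ε} ∪ {β,ε}
  {α,β,δ,ε}  = {β,ε} ∪ {α,δ}
  {α,γ,δ,ε}  = complement {β}
  [14 total]
Iteration 2. New:
  {γ}  = complement {α,β,δ,ε}
  {α,γ}  = complement {β,δ,ε}
  {β,γ}  = complement {α,δ,ε}
  {γ,ε}  = complement {α,β,δ}
  {α,β,γ,δ}  = {α,β,γ} ∪ {α,β,δ}
  {α,β,γ,ε}  = {β,ε} ∪ {α,β,γ}
  {β,γ,δ,ε}  = {δ,ε} ∪ {β,γ,ε}
  [21 total]
Iteration 3: +5 →
  {α}  = complement {β,γ,δ,ε}
  {δ}  = complement {α,β,γ,ε}
  {ε}  = complement {α,β,γ,δ}
  {α,γ,ε}  = {α,γ} ∪ {γ,ε}
  {γ,δ,ε}  = {δ,ε} ∪ {γ,ε}
  [26 total]
Iteration 4. New:
  {α,β}  = complement {γ,δ,ε}
  {α,ε}  = {ε} ∪ {α}
  {β,δ}  = complement {α,γ,ε}
  {γ,δ}  = {γ} ∪ {δ}
  {α,β,ε}  = {β,ε} ∪ {α}
  {β,γ,δ}  = {β,γ} ∪ {δ}
  [32 total]
Iteration 5 adds nothing — fixpoint reached.

σ(ℰ) = { {}, {α}, {β}, {γ}, {δ}, {ε}, {α,β}, {α,γ}, {α,δ}, {α,ε}, {β,γ}, {β,δ}, {β,ε}, {γ,δ}, {γ,ε}, {δ,ε}, {α,β,γ}, {α,β,δ}, {α,β,ε}, {α,γ,δ}, {α,γ,ε}, {α,δ,ε}, {β,γ,δ}, {β,γ,ε}, {β,δ,ε}, {γ,δ,ε}, {α,β,γ,δ}, {α,β,γ,ε}, {α,β,δ,ε}, {α,γ,δ,ε}, {β,γ,δ,ε}, Ω }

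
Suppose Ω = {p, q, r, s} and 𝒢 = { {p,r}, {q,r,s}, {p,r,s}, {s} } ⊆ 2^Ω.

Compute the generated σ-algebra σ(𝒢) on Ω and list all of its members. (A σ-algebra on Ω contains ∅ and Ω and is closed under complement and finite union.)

Start: 𝒢 ∪ {∅, Ω} = { {}, {s}, {p,r}, {p,r,s}, {q,r,s}, Ω }.
Step 1: 4 new —
  {p}  = Ω∖{q,r,s}
  {q}  = Ω∖{p,r,s}
  {q,s}  = Ω∖{p,r}
  {p,q,r}  = Ω∖{s}
  — 10 sets.
Step 2: +3 →
  {p,q}  = {q} ∪ {p}
  {p,s}  = {s} ∪ {p}
  {p,q,s}  = {q,s} ∪ {p}
  — 13 sets.
Step 3: 3 new —
  {r}  = Ω∖{p,q,s}
  {q,r}  = Ω∖{p,s}
  {r,s}  = Ω∖{p,q}
  — 16 sets.
Step 4: closed — nothing new.

Hence σ(𝒢) has 16 members: { {}, {p}, {q}, {r}, {s}, {p,q}, {p,r}, {p,s}, {q,r}, {q,s}, {r,s}, {p,q,r}, {p,q,s}, {p,r,s}, {q,r,s}, Ω }.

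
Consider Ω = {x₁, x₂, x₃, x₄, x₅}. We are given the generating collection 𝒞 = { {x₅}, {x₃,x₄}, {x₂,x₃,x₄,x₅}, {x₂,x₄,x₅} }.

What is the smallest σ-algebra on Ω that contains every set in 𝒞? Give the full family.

σ(𝒞) = { {}, {x₁}, {x₂}, {x₃}, {x₄}, {x₅}, {x₁,x₂}, {x₁,x₃}, {x₁,x₄}, {x₁,x₅}, {x₂,x₃}, {x₂,x₄}, {x₂,x₅}, {x₃,x₄}, {x₃,x₅}, {x₄,x₅}, {x₁,x₂,x₃}, {x₁,x₂,x₄}, {x₁,x₂,x₅}, {x₁,x₃,x₄}, {x₁,x₃,x₅}, {x₁,x₄,x₅}, {x₂,x₃,x₄}, {x₂,x₃,x₅}, {x₂,x₄,x₅}, {x₃,x₄,x₅}, {x₁,x₂,x₃,x₄}, {x₁,x₂,x₃,x₅}, {x₁,x₂,x₄,x₅}, {x₁,x₃,x₄,x₅}, {x₂,x₃,x₄,x₅}, Ω }

Check:
Start: 𝒞 ∪ {∅, Ω} = { {}, {x₅}, {x₃,x₄}, {x₂,x₄,x₅}, {x₂,x₃,x₄,x₅}, Ω }.
Round 1: 5 new —
  {x₁}  = ᶜ of {x₂,x₃,x₄,x₅}
  {x₁,x₃}  = ᶜ of {x₂,x₄,x₅}
  {x₁,x₂,x₅}  = ᶜ of {x₃,x₄}
  {x₃,x₄,x₅}  = {x₃,x₄} ∪ {x₅}
  {x₁,x₂,x₃,x₄}  = ᶜ of {x₅}
  |family| = 11
Round 2: 7 new —
  {x₁,x₂}  = ᶜ of {x₃,x₄,x₅}
  {x₁,x₅}  = {x₅} ∪ {x₁}
  {x₁,x₃,x₄}  = {x₃,x₄} ∪ {x₁,x₃}
  {x₁,x₃,x₅}  = {x₅} ∪ {x₁,x₃}
  {x₁,x₂,x₃,x₅}  = {x₁,x₂,x₅} ∪ {x₁,x₃}
  {x₁,x₂,x₄,x₅}  = {x₁,x₂,x₅} ∪ {x₂,x₄,x₅}
  {x₁,x₃,x₄,x₅}  = {x₃,x₄,x₅} ∪ {x₁,x₃}
  |family| = 18
Round 3: 7 new —
  {x₂}  = ᶜ of {x₁,x₃,x₄,x₅}
  {x₃}  = ᶜ of {x₁,x₂,x₄,x₅}
  {x₄}  = ᶜ of {x₁,x₂,x₃,x₅}
  {x₂,x₄}  = ᶜ of {x₁,x₃,x₅}
  {x₂,x₅}  = ᶜ of {x₁,x₃,x₄}
  {x₁,x₂,x₃}  = {x₁,x₂} ∪ {x₁,x₃}
  {x₂,x₃,x₄}  = ᶜ of {x₁,x₅}
  |family| = 25
Round 4: 7 new —
  {x₁,x₄}  = {x₄} ∪ {x₁}
  {x₂,x₃}  = {x₂} ∪ {x₃}
  {x₃,x₅}  = {x₅} ∪ {x₃}
  {x₄,x₅}  = ᶜ of {x₁,x₂,x₃}
  {x₁,x₂,x₄}  = {x₁,x₂} ∪ {x₄}
  {x₁,x₄,x₅}  = {x₁,x₅} ∪ {x₄}
  {x₂,x₃,x₅}  = {x₂,x₅} ∪ {x₃}
  |family| = 32
Round 5: stable.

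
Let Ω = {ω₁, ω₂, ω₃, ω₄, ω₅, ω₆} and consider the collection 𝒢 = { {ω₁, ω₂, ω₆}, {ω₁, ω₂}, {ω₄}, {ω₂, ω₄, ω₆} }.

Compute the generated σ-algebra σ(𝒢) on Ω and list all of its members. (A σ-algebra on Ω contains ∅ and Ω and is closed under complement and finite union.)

Initial family (6 sets): { ∅, {ω₄}, {ω₁, ω₂}, {ω₁, ω₂, ω₆}, {ω₂, ω₄, ω₆}, Ω }.
Pass 1: 6 new —
  {ω₁, ω₂, ω₄}  = {ω₁, ω₂} ∪ {ω₄}
  {ω₁, ω₃, ω₅}  = ᶜ of {ω₂, ω₄, ω₆}
  {ω₃, ω₄, ω₅}  = ᶜ of {ω₁, ω₂, ω₆}
  {ω₁, ω₂, ω₄, ω₆}  = {ω₂, ω₄, ω₆} ∪ {ω₁, ω₂}
  {ω₃, ω₄, ω₅, ω₆}  = ᶜ of {ω₁, ω₂}
  {ω₁, ω₂, ω₃, ω₅, ω₆}  = ᶜ of {ω₄}
  [12 total]
Pass 2 adds 7:
  {ω₃, ω₅}  = ᶜ of {ω₁, ω₂, ω₄, ω₆}
  {ω₃, ω₅, ω₆}  = ᶜ of {ω₁, ω₂, ω₄}
  {ω₁, ω₂, ω₃, ω₅}  = {ω₁, ω₂} ∪ {ω₁, ω₃, ω₅}
  {ω₁, ω₃, ω₄, ω₅}  = {ω₃, ω₄, ω₅} ∪ {ω₁, ω₃, ω₅}
  {ω₁, ω₂, ω₃, ω₄, ω₅}  = {ω₃, ω₄, ω₅} ∪ {ω₁, ω₂}
  {ω₁, ω₃, ω₄, ω₅, ω₆}  = {ω₃, ω₄, ω₅, ω₆} ∪ {ω₁, ω₃, ω₅}
  {ω₂, ω₃, ω₄, ω₅, ω₆}  = {ω₂, ω₄, ω₆} ∪ {ω₃, ω₄, ω₅}
  [19 total]
Pass 3: 6 new —
  {ω₁}  = ᶜ of {ω₂, ω₃, ω₄, ω₅, ω₆}
  {ω₂}  = ᶜ of {ω₁, ω₃, ω₄, ω₅, ω₆}
  {ω₆}  = ᶜ of {ω₁, ω₂, ω₃, ω₄, ω₅}
  {ω₂, ω₆}  = ᶜ of {ω₁, ω₃, ω₄, ω₅}
  {ω₄, ω₆}  = ᶜ of {ω₁, ω₂, ω₃, ω₅}
  {ω₁, ω₃, ω₅, ω₆}  = {ω₁, ω₃, ω₅} ∪ {ω₃, ω₅, ω₆}
  [25 total]
Pass 4 (7 new):
  {ω₁, ω₄}  = {ω₁} ∪ {ω₄}
  {ω₁, ω₆}  = {ω₁} ∪ {ω₆}
  {ω₂, ω₄}  = ᶜ of {ω₁, ω₃, ω₅, ω₆}
  {ω₁, ω₄, ω₆}  = {ω₁} ∪ {ω₄, ω₆}
  {ω₂, ω₃, ω₅}  = {ω₂} ∪ {ω₃, ω₅}
  {ω₂, ω₃, ω₄, ω₅}  = {ω₃, ω₄, ω₅} ∪ {ω₂}
  {ω₂, ω₃, ω₅, ω₆}  = {ω₂} ∪ {ω₃, ω₅, ω₆}
  [32 total]
Pass 5 adds nothing — fixpoint reached.

Hence σ(𝒢) has 32 members: { ∅, {ω₁}, {ω₂}, {ω₄}, {ω₆}, {ω₁, ω₂}, {ω₁, ω₄}, {ω₁, ω₆}, {ω₂, ω₄}, {ω₂, ω₆}, {ω₃, ω₅}, {ω₄, ω₆}, {ω₁, ω₂, ω₄}, {ω₁, ω₂, ω₆}, {ω₁, ω₃, ω₅}, {ω₁, ω₄, ω₆}, {ω₂, ω₃, ω₅}, {ω₂, ω₄, ω₆}, {ω₃, ω₄, ω₅}, {ω₃, ω₅, ω₆}, {ω₁, ω₂, ω₃, ω₅}, {ω₁, ω₂, ω₄, ω₆}, {ω₁, ω₃, ω₄, ω₅}, {ω₁, ω₃, ω₅, ω₆}, {ω₂, ω₃, ω₄, ω₅}, {ω₂, ω₃, ω₅, ω₆}, {ω₃, ω₄, ω₅, ω₆}, {ω₁, ω₂, ω₃, ω₄, ω₅}, {ω₁, ω₂, ω₃, ω₅, ω₆}, {ω₁, ω₃, ω₄, ω₅, ω₆}, {ω₂, ω₃, ω₄, ω₅, ω₆}, Ω }.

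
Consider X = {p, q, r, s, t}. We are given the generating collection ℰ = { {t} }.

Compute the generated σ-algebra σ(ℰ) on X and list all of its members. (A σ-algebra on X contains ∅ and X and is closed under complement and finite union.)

Begin from { ∅, {t}, X } (that is, ℰ plus ∅ and X).
Step 1 adds 1:
  {p,q,r,s}  = {t}ᶜ
  (now 4)
Step 2: closed — nothing new.

Hence σ(ℰ) has 4 members: { ∅, {t}, {p,q,r,s}, X }.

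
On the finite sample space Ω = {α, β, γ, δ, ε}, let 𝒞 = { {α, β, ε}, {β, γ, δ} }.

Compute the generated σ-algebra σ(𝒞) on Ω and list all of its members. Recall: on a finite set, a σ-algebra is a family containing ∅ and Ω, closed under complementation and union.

Start: 𝒞 ∪ {∅, Ω} = { {}, {α, β, ε}, {β, γ, δ}, Ω }.
Pass 1. New:
  {α, ε}  = ᶜ of {β, γ, δ}
  {γ, δ}  = ᶜ of {α, β, ε}
  — 6 sets.
Pass 2: +1 →
  {α, γ, δ, ε}  = {γ, δ} ∪ {α, ε}
  — 7 sets.
Pass 3: +1 →
  {β}  = ᶜ of {α, γ, δ, ε}
  — 8 sets.
After Pass 4 the family is unchanged; done.

σ(𝒞) = { {}, {β}, {α, ε}, {γ, δ}, {α, β, ε}, {β, γ, δ}, {α, γ, δ, ε}, Ω }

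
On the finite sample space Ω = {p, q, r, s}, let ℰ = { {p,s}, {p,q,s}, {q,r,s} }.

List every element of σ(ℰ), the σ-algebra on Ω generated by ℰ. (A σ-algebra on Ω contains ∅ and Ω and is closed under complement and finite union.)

|σ(ℰ)| = 16.  σ(ℰ) = { {}, {p}, {q}, {r}, {s}, {p,q}, {p,r}, {p,s}, {q,r}, {q,s}, {r,s}, {p,q,r}, {p,q,s}, {p,r,s}, {q,r,s}, Ω }

Derivation:
Begin from { {}, {p,s}, {p,q,s}, {q,r,s}, Ω } (that is, ℰ plus ∅ and Ω).
Round 1. New:
  {p}  = ᶜ of {q,r,s}
  {r}  = ᶜ of {p,q,s}
  {q,r}  = ᶜ of {p,s}
  [8 total]
Round 2 (3 new):
  {p,r}  = {r} ∪ {p}
  {p,q,r}  = {q,r} ∪ {p}
  {p,r,s}  = {r} ∪ {p,s}
  [11 total]
Round 3: +3 →
  {q}  = ᶜ of {p,r,s}
  {s}  = ᶜ of {p,q,r}
  {q,s}  = ᶜ of {p,r}
  [14 total]
Round 4. New:
  {p,q}  = {q} ∪ {p}
  {r,s}  = {r} ∪ {s}
  [16 total]
Round 5: no new sets; the family is a σ-algebra.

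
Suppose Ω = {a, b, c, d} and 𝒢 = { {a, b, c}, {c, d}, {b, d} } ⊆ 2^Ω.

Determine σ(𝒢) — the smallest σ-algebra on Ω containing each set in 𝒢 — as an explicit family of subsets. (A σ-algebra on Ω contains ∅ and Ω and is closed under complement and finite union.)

Seed the family with 𝒢 together with ∅ and Ω: { {}, {b, d}, {c, d}, {a, b, c}, Ω }.
Round 1: 4 new —
  {d}  = Ω∖{a, b, c}
  {a, b}  = Ω∖{c, d}
  {a, c}  = Ω∖{b, d}
  {b, c, d}  = {c, d} ∪ {b, d}
  (now 9)
Round 2 (3 new):
  {a}  = Ω∖{b, c, d}
  {a, b, d}  = {a, b} ∪ {d}
  {a, c, d}  = {c, d} ∪ {a, c}
  (now 12)
Round 3: 3 new —
  {b}  = Ω∖{a, c, d}
  {c}  = Ω∖{a, b, d}
  {a, d}  = {d} ∪ {a}
  (now 15)
Round 4: 1 new —
  {b, c}  = Ω∖{a, d}
  (now 16)
Round 5: already closed under ᶜ and ∪.

Therefore σ(𝒢) = { {}, {a}, {b}, {c}, {d}, {a, b}, {a, c}, {a, d}, {b, c}, {b, d}, {c, d}, {a, b, c}, {a, b, d}, {a, c, d}, {b, c, d}, Ω } (|σ(𝒢)| = 16).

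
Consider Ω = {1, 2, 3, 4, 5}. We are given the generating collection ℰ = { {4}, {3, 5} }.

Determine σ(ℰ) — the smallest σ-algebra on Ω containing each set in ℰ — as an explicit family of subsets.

σ(ℰ) (8 sets): { {}, {4}, {1, 2}, {3, 5}, {1, 2, 4}, {3, 4, 5}, {1, 2, 3, 5}, Ω }

Check:
Initial family (4 sets): { {}, {4}, {3, 5}, Ω }.
Step 1 adds 3:
  {1, 2, 4}  = complement {3, 5}
  {3, 4, 5}  = {3, 5} ∪ {4}
  {1, 2, 3, 5}  = complement {4}
  — 7 sets.
Step 2 adds 1:
  {1, 2}  = complement {3, 4, 5}
  — 8 sets.
Step 3: already closed under ᶜ and ∪.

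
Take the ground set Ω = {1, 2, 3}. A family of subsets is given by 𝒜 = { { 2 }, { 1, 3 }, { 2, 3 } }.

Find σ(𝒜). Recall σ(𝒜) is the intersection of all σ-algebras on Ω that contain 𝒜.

Begin from { {  }, { 2 }, { 1, 3 }, { 2, 3 }, Ω } (that is, 𝒜 plus ∅ and Ω).
Pass 1 adds 1:
  { 1 }  = complement { 2, 3 }
  [6 total]
Pass 2: +1 →
  { 1, 2 }  = { 2 } ∪ { 1 }
  [7 total]
Pass 3: +1 →
  { 3 }  = complement { 1, 2 }
  [8 total]
Pass 4: closed — nothing new.

σ(𝒜) = { {  }, { 1 }, { 2 }, { 3 }, { 1, 2 }, { 1, 3 }, { 2, 3 }, Ω }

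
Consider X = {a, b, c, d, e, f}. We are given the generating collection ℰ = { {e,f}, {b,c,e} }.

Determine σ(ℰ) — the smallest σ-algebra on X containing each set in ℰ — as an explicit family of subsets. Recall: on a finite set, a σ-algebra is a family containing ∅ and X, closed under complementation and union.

σ(ℰ) (16 sets): { {}, {e}, {f}, {a,d}, {b,c}, {e,f}, {a,d,e}, {a,d,f}, {b,c,e}, {b,c,f}, {a,b,c,d}, {a,d,e,f}, {b,c,e,f}, {a,b,c,d,e}, {a,b,c,d,f}, X }

Check:
Initial family (4 sets): { {}, {e,f}, {b,c,e}, X }.
Step 1 adds 3:
  {a,d,f}  = {b,c,e}ᶜ
  {a,b,c,d}  = {e,f}ᶜ
  {b,c,e,f}  = {b,c,e} ∪ {e,f}
  [7 total]
Step 2. New:
  {a,d}  = {b,c,e,f}ᶜ
  {a,d,e,f}  = {e,f} ∪ {a,d,f}
  {a,b,c,d,e}  = {b,c,e} ∪ {a,b,c,d}
  {a,b,c,d,f}  = {a,b,c,d} ∪ {a,d,f}
  [11 total]
Step 3. New:
  {e}  = {a,b,c,d,f}ᶜ
  {f}  = {a,b,c,d,e}ᶜ
  {b,c}  = {a,d,e,f}ᶜ
  [14 total]
Step 4. New:
  {a,d,e}  = {a,d} ∪ {e}
  {b,c,f}  = {b,c} ∪ {f}
  [16 total]
Step 5 adds nothing — fixpoint reached.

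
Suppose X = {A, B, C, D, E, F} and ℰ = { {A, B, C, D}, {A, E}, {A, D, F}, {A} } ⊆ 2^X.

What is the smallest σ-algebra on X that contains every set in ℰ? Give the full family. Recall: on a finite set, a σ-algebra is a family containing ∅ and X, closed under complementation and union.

|σ(ℰ)| = 32.  σ(ℰ) = { {}, {A}, {D}, {E}, {F}, {A, D}, {A, E}, {A, F}, {B, C}, {D, E}, {D, F}, {E, F}, {A, B, C}, {A, D, E}, {A, D, F}, {A, E, F}, {B, C, D}, {B, C, E}, {B, C, F}, {D, E, F}, {A, B, C, D}, {A, B, C, E}, {A, B, C, F}, {A, D, E, F}, {B, C, D, E}, {B, C, D, F}, {B, C, E, F}, {A, B, C, D, E}, {A, B, C, D, F}, {A, B, C, E, F}, {B, C, D, E, F}, X }

Derivation:
Take S₀ = ℰ ∪ {∅, X} = { {}, {A}, {A, E}, {A, D, F}, {A, B, C, D}, X }.
Step 1. New:
  {E, F}  = {A, B, C, D}ᶜ
  {B, C, E}  = {A, D, F}ᶜ
  {A, D, E, F}  = {A, E} ∪ {A, D, F}
  {B, C, D, F}  = {A, E}ᶜ
  {A, B, C, D, E}  = {A, E} ∪ {A, B, C, D}
  {A, B, C, D, F}  = {A, B, C, D} ∪ {A, D, F}
  {B, C, D, E, F}  = {A}ᶜ
  — 13 sets.
Step 2 adds 6:
  {E}  = {A, B, C, D, F}ᶜ
  {F}  = {A, B, C, D, E}ᶜ
  {B, C}  = {A, D, E, F}ᶜ
  {A, E, F}  = {E, F} ∪ {A, E}
  {A, B, C, E}  = {B, C, E} ∪ {A, E}
  {B, C, E, F}  = {E, F} ∪ {B, C, E}
  — 19 sets.
Step 3. New:
  {A, D}  = {B, C, E, F}ᶜ
  {A, F}  = {F} ∪ {A}
  {D, F}  = {A, B, C, E}ᶜ
  {A, B, C}  = {B, C} ∪ {A}
  {B, C, D}  = {A, E, F}ᶜ
  {B, C, F}  = {F} ∪ {B, C}
  {A, B, C, E, F}  = {E, F} ∪ {A, B, C, E}
  — 26 sets.
Step 4. New:
  {D}  = {A, B, C, E, F}ᶜ
  {A, D, E}  = {B, C, F}ᶜ
  {D, E, F}  = {A, B, C}ᶜ
  {A, B, C, F}  = {A, B, C} ∪ {A, F}
  {B, C, D, E}  = {A, F}ᶜ
  — 31 sets.
Step 5 adds 1:
  {D, E}  = {A, B, C, F}ᶜ
  — 32 sets.
Step 6: already closed under ᶜ and ∪.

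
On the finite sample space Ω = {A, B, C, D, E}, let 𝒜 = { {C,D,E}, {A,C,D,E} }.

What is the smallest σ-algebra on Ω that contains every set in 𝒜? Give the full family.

Seed the family with 𝒜 together with ∅ and Ω: { ∅, {C,D,E}, {A,C,D,E}, Ω }.
Step 1 (2 new):
  {B}  = {A,C,D,E}ᶜ
  {A,B}  = {C,D,E}ᶜ
  |family| = 6
Step 2: 1 new —
  {B,C,D,E}  = {C,D,E} ∪ {B}
  |family| = 7
Step 3. New:
  {A}  = {B,C,D,E}ᶜ
  |family| = 8
Step 4: already closed under ᶜ and ∪.

|σ(𝒜)| = 8.  σ(𝒜) = { ∅, {A}, {B}, {A,B}, {C,D,E}, {A,C,D,E}, {B,C,D,E}, Ω }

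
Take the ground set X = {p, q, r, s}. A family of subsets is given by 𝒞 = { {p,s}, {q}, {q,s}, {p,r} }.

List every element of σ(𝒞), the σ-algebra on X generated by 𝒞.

σ(𝒞) = { ∅, {p}, {q}, {r}, {s}, {p,q}, {p,r}, {p,s}, {q,r}, {q,s}, {r,s}, {p,q,r}, {p,q,s}, {p,r,s}, {q,r,s}, X }

Working:
Begin from { ∅, {q}, {p,r}, {p,s}, {q,s}, X } (that is, 𝒞 plus ∅ and X).
Pass 1 adds 4:
  {q,r}  = X∖{p,s}
  {p,q,r}  = {p,r} ∪ {q}
  {p,q,s}  = {p,s} ∪ {q}
  {p,r,s}  = X∖{q}
  (now 10)
Pass 2 adds 3:
  {r}  = X∖{p,q,s}
  {s}  = X∖{p,q,r}
  {q,r,s}  = {q,r} ∪ {q,s}
  (now 13)
Pass 3: +2 →
  {p}  = X∖{q,r,s}
  {r,s}  = {r} ∪ {s}
  (now 15)
Pass 4: +1 →
  {p,q}  = X∖{r,s}
  (now 16)
Pass 5: already closed under ᶜ and ∪.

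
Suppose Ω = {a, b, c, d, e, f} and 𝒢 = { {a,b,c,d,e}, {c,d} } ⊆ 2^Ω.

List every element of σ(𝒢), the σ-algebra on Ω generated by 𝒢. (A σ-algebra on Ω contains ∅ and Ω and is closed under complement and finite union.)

Begin from { {}, {c,d}, {a,b,c,d,e}, Ω } (that is, 𝒢 plus ∅ and Ω).
Iteration 1 (2 new):
  {f}  = ᶜ of {a,b,c,d,e}
  {a,b,e,f}  = ᶜ of {c,d}
  [6 total]
Iteration 2 adds 1:
  {c,d,f}  = {c,d} ∪ {f}
  [7 total]
Iteration 3: 1 new —
  {a,b,e}  = ᶜ of {c,d,f}
  [8 total]
Iteration 4: no new sets; the family is a σ-algebra.

Therefore σ(𝒢) = { {}, {f}, {c,d}, {a,b,e}, {c,d,f}, {a,b,e,f}, {a,b,c,d,e}, Ω } (|σ(𝒢)| = 8).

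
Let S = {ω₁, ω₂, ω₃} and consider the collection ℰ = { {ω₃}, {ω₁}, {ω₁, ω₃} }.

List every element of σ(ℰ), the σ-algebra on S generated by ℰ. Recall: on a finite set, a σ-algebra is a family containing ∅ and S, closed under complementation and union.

Initial family (5 sets): { {}, {ω₁}, {ω₃}, {ω₁, ω₃}, S }.
Step 1 adds 3:
  {ω₂}  = S∖{ω₁, ω₃}
  {ω₁, ω₂}  = S∖{ω₃}
  {ω₂, ω₃}  = S∖{ω₁}
Step 2 adds nothing — fixpoint reached.

Therefore σ(ℰ) = { {}, {ω₁}, {ω₂}, {ω₃}, {ω₁, ω₂}, {ω₁, ω₃}, {ω₂, ω₃}, S } (|σ(ℰ)| = 8).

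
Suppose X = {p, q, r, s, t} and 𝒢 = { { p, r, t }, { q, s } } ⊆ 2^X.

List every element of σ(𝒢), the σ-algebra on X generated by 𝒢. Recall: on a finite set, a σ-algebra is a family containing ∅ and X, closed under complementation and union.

Start: 𝒢 ∪ {∅, X} = { {}, { q, s }, { p, r, t }, X }.
After Round 1 the family is unchanged; done.

Therefore σ(𝒢) = { {}, { q, s }, { p, r, t }, X } (|σ(𝒢)| = 4).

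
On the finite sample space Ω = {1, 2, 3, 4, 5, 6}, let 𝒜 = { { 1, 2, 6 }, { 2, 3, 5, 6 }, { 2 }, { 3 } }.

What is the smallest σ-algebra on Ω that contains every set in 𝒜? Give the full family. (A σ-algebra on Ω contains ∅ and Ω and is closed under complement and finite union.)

σ(𝒜) (64 sets): { ∅, { 1 }, { 2 }, { 3 }, { 4 }, { 5 }, { 6 }, { 1, 2 }, { 1, 3 }, { 1, 4 }, { 1, 5 }, { 1, 6 }, { 2, 3 }, { 2, 4 }, { 2, 5 }, { 2, 6 }, { 3, 4 }, { 3, 5 }, { 3, 6 }, { 4, 5 }, { 4, 6 }, { 5, 6 }, { 1, 2, 3 }, { 1, 2, 4 }, { 1, 2, 5 }, { 1, 2, 6 }, { 1, 3, 4 }, { 1, 3, 5 }, { 1, 3, 6 }, { 1, 4, 5 }, { 1, 4, 6 }, { 1, 5, 6 }, { 2, 3, 4 }, { 2, 3, 5 }, { 2, 3, 6 }, { 2, 4, 5 }, { 2, 4, 6 }, { 2, 5, 6 }, { 3, 4, 5 }, { 3, 4, 6 }, { 3, 5, 6 }, { 4, 5, 6 }, { 1, 2, 3, 4 }, { 1, 2, 3, 5 }, { 1, 2, 3, 6 }, { 1, 2, 4, 5 }, { 1, 2, 4, 6 }, { 1, 2, 5, 6 }, { 1, 3, 4, 5 }, { 1, 3, 4, 6 }, { 1, 3, 5, 6 }, { 1, 4, 5, 6 }, { 2, 3, 4, 5 }, { 2, 3, 4, 6 }, { 2, 3, 5, 6 }, { 2, 4, 5, 6 }, { 3, 4, 5, 6 }, { 1, 2, 3, 4, 5 }, { 1, 2, 3, 4, 6 }, { 1, 2, 3, 5, 6 }, { 1, 2, 4, 5, 6 }, { 1, 3, 4, 5, 6 }, { 2, 3, 4, 5, 6 }, Ω }

Trace:
Begin from { ∅, { 2 }, { 3 }, { 1, 2, 6 }, { 2, 3, 5, 6 }, Ω } (that is, 𝒜 plus ∅ and Ω).
Iteration 1. New:
  { 1, 4 }  = complement { 2, 3, 5, 6 }
  { 2, 3 }  = { 3 } ∪ { 2 }
  { 3, 4, 5 }  = complement { 1, 2, 6 }
  { 1, 2, 3, 6 }  = { 3 } ∪ { 1, 2, 6 }
  { 1, 2, 3, 5, 6 }  = { 1, 2, 6 } ∪ { 2, 3, 5, 6 }
  { 1, 2, 4, 5, 6 }  = complement { 3 }
  { 1, 3, 4, 5, 6 }  = complement { 2 }
Iteration 2: +11 →
  { 4 }  = complement { 1, 2, 3, 5, 6 }
  { 4, 5 }  = complement { 1, 2, 3, 6 }
  { 1, 2, 4 }  = { 2 } ∪ { 1, 4 }
  { 1, 3, 4 }  = { 3 } ∪ { 1, 4 }
  { 1, 2, 3, 4 }  = { 2, 3 } ∪ { 1, 4 }
  { 1, 2, 4, 6 }  = { 1, 4 } ∪ { 1, 2, 6 }
  { 1, 3, 4, 5 }  = { 3, 4, 5 } ∪ { 1, 4 }
  { 1, 4, 5, 6 }  = complement { 2, 3 }
  { 2, 3, 4, 5 }  = { 3, 4, 5 } ∪ { 2 }
  { 1, 2, 3, 4, 6 }  = { 1, 2, 3, 6 } ∪ { 1, 4 }
  { 2, 3, 4, 5, 6 }  = { 3, 4, 5 } ∪ { 2, 3, 5, 6 }
Iteration 3. New:
  { 1 }  = complement { 2, 3, 4, 5, 6 }
  { 5 }  = complement { 1, 2, 3, 4, 6 }
  { 1, 6 }  = complement { 2, 3, 4, 5 }
  { 2, 4 }  = { 2 } ∪ { 4 }
  { 2, 6 }  = complement { 1, 3, 4, 5 }
  { 3, 4 }  = { 3 } ∪ { 4 }
  { 3, 5 }  = complement { 1, 2, 4, 6 }
  { 5, 6 }  = complement { 1, 2, 3, 4 }
  { 1, 4, 5 }  = { 4, 5 } ∪ { 1, 4 }
  { 2, 3, 4 }  = { 2, 3 } ∪ { 4 }
  { 2, 4, 5 }  = { 2 } ∪ { 4, 5 }
  { 2, 5, 6 }  = complement { 1, 3, 4 }
  { 3, 5, 6 }  = complement { 1, 2, 4 }
  { 1, 2, 4, 5 }  = { 4, 5 } ∪ { 1, 2, 4 }
  { 1, 2, 3, 4, 5 }  = { 3, 4, 5 } ∪ { 1, 2, 4 }
Iteration 4. New:
  { 6 }  = complement { 1, 2, 3, 4, 5 }
  { 1, 2 }  = { 2 } ∪ { 1 }
  { 1, 3 }  = { 3 } ∪ { 1 }
  { 1, 5 }  = { 1 } ∪ { 5 }
  { 2, 5 }  = { 2 } ∪ { 5 }
  { 3, 6 }  = complement { 1, 2, 4, 5 }
  { 1, 2, 3 }  = { 2, 3 } ∪ { 1 }
  { 1, 3, 5 }  = { 3, 5 } ∪ { 1 }
  { 1, 3, 6 }  = complement { 2, 4, 5 }
  { 1, 4, 6 }  = { 1, 6 } ∪ { 4 }
  { 1, 5, 6 }  = complement { 2, 3, 4 }
  { 2, 3, 5 }  = { 2 } ∪ { 3, 5 }
  { 2, 3, 6 }  = complement { 1, 4, 5 }
  { 2, 4, 6 }  = { 2, 6 } ∪ { 4 }
  { 4, 5, 6 }  = { 4, 5 } ∪ { 5, 6 }
  { 1, 2, 5, 6 }  = complement { 3, 4 }
  { 1, 3, 4, 6 }  = { 3, 4 } ∪ { 1, 6 }
  { 1, 3, 5, 6 }  = complement { 2, 4 }
  { 2, 3, 4, 6 }  = { 3, 4 } ∪ { 2, 6 }
  { 2, 4, 5, 6 }  = { 4, 5 } ∪ { 2, 6 }
  { 3, 4, 5, 6 }  = { 3, 4 } ∪ { 5, 6 }
Iteration 5 adds 4:
  { 4, 6 }  = { 6 } ∪ { 4 }
  { 1, 2, 5 }  = { 2, 5 } ∪ { 1, 5 }
  { 3, 4, 6 }  = { 3, 4 } ∪ { 6 }
  { 1, 2, 3, 5 }  = { 2, 5 } ∪ { 1, 3, 5 }
Iteration 6: stable.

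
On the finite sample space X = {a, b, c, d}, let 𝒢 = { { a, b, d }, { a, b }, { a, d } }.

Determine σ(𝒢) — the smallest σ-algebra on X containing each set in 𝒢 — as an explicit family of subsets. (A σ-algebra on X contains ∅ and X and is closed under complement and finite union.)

Start: 𝒢 ∪ {∅, X} = { {}, { a, b }, { a, d }, { a, b, d }, X }.
Pass 1: 3 new —
  { c }  = complement { a, b, d }
  { b, c }  = complement { a, d }
  { c, d }  = complement { a, b }
  [8 total]
Pass 2: +3 →
  { a, b, c }  = { c } ∪ { a, b }
  { a, c, d }  = { c } ∪ { a, d }
  { b, c, d }  = { c, d } ∪ { b, c }
  [11 total]
Pass 3: 3 new —
  { a }  = complement { b, c, d }
  { b }  = complement { a, c, d }
  { d }  = complement { a, b, c }
  [14 total]
Pass 4. New:
  { a, c }  = { c } ∪ { a }
  { b, d }  = { d } ∪ { b }
  [16 total]
Pass 5: closed — nothing new.

σ(𝒢) = { {}, { a }, { b }, { c }, { d }, { a, b }, { a, c }, { a, d }, { b, c }, { b, d }, { c, d }, { a, b, c }, { a, b, d }, { a, c, d }, { b, c, d }, X }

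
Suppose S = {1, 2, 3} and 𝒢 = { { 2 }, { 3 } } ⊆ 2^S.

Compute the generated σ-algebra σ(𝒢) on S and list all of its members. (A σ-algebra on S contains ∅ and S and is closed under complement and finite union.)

|σ(𝒢)| = 8.  σ(𝒢) = { {  }, { 1 }, { 2 }, { 3 }, { 1, 2 }, { 1, 3 }, { 2, 3 }, S }

Trace:
Initial family (4 sets): { {  }, { 2 }, { 3 }, S }.
Round 1 (3 new):
  { 1, 2 }  = complement { 3 }
  { 1, 3 }  = complement { 2 }
  { 2, 3 }  = { 3 } ∪ { 2 }
  (now 7)
Round 2: 1 new —
  { 1 }  = complement { 2, 3 }
  (now 8)
Round 3: already closed under ᶜ and ∪.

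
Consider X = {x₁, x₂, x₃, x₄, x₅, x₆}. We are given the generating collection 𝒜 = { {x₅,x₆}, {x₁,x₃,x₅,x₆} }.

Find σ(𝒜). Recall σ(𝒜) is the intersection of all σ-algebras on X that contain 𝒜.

Seed the family with 𝒜 together with ∅ and X: { {}, {x₅,x₆}, {x₁,x₃,x₅,x₆}, X }.
Round 1: +2 →
  {x₂,x₄}  = X∖{x₁,x₃,x₅,x₆}
  {x₁,x₂,x₃,x₄}  = X∖{x₅,x₆}
  — 6 sets.
Round 2. New:
  {x₂,x₄,x₅,x₆}  = {x₅,x₆} ∪ {x₂,x₄}
  — 7 sets.
Round 3 adds 1:
  {x₁,x₃}  = X∖{x₂,x₄,x₅,x₆}
  — 8 sets.
Round 4: no new sets; the family is a σ-algebra.

|σ(𝒜)| = 8.  σ(𝒜) = { {}, {x₁,x₃}, {x₂,x₄}, {x₅,x₆}, {x₁,x₂,x₃,x₄}, {x₁,x₃,x₅,x₆}, {x₂,x₄,x₅,x₆}, X }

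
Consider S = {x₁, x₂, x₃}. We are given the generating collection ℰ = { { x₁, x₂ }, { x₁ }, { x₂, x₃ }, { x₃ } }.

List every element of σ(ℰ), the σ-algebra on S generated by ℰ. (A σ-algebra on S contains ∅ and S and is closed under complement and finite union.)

|σ(ℰ)| = 8.  σ(ℰ) = { {}, { x₁ }, { x₂ }, { x₃ }, { x₁, x₂ }, { x₁, x₃ }, { x₂, x₃ }, S }

Trace:
Initial family (6 sets): { {}, { x₁ }, { x₃ }, { x₁, x₂ }, { x₂, x₃ }, S }.
Step 1: 1 new —
  { x₁, x₃ }  = { x₃ } ∪ { x₁ }
Step 2 adds 1:
  { x₂ }  = S∖{ x₁, x₃ }
Step 3: already closed under ᶜ and ∪.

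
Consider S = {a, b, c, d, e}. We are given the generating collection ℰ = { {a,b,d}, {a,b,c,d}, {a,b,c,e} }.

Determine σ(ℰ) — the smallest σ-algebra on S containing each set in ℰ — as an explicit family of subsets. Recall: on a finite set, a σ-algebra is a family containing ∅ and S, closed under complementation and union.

σ(ℰ) (16 sets): { {}, {c}, {d}, {e}, {a,b}, {c,d}, {c,e}, {d,e}, {a,b,c}, {a,b,d}, {a,b,e}, {c,d,e}, {a,b,c,d}, {a,b,c,e}, {a,b,d,e}, S }

Working:
Initial family (5 sets): { {}, {a,b,d}, {a,b,c,d}, {a,b,c,e}, S }.
Iteration 1: +3 →
  {d}  = S∖{a,b,c,e}
  {e}  = S∖{a,b,c,d}
  {c,e}  = S∖{a,b,d}
  |family| = 8
Iteration 2: +3 →
  {d,e}  = {d} ∪ {e}
  {c,d,e}  = {d} ∪ {c,e}
  {a,b,d,e}  = {a,b,d} ∪ {e}
  |family| = 11
Iteration 3. New:
  {c}  = S∖{a,b,d,e}
  {a,b}  = S∖{c,d,e}
  {a,b,c}  = S∖{d,e}
  |family| = 14
Iteration 4. New:
  {c,d}  = {c} ∪ {d}
  {a,b,e}  = {a,b} ∪ {e}
  |family| = 16
Iteration 5 adds nothing — fixpoint reached.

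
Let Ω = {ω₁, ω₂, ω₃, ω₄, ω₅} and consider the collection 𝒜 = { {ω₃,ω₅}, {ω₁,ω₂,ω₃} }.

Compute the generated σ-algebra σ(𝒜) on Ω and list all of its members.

Seed the family with 𝒜 together with ∅ and Ω: { {}, {ω₃,ω₅}, {ω₁,ω₂,ω₃}, Ω }.
Step 1. New:
  {ω₄,ω₅}  = ᶜ of {ω₁,ω₂,ω₃}
  {ω₁,ω₂,ω₄}  = ᶜ of {ω₃,ω₅}
  {ω₁,ω₂,ω₃,ω₅}  = {ω₃,ω₅} ∪ {ω₁,ω₂,ω₃}
  |family| = 7
Step 2. New:
  {ω₄}  = ᶜ of {ω₁,ω₂,ω₃,ω₅}
  {ω₃,ω₄,ω₅}  = {ω₄,ω₅} ∪ {ω₃,ω₅}
  {ω₁,ω₂,ω₃,ω₄}  = {ω₁,ω₂,ω₃} ∪ {ω₁,ω₂,ω₄}
  {ω₁,ω₂,ω₄,ω₅}  = {ω₄,ω₅} ∪ {ω₁,ω₂,ω₄}
  |family| = 11
Step 3. New:
  {ω₃}  = ᶜ of {ω₁,ω₂,ω₄,ω₅}
  {ω₅}  = ᶜ of {ω₁,ω₂,ω₃,ω₄}
  {ω₁,ω₂}  = ᶜ of {ω₃,ω₄,ω₅}
  |family| = 14
Step 4: +2 →
  {ω₃,ω₄}  = {ω₃} ∪ {ω₄}
  {ω₁,ω₂,ω₅}  = {ω₁,ω₂} ∪ {ω₅}
  |family| = 16
After Step 5 the family is unchanged; done.

Hence σ(𝒜) has 16 members: { {}, {ω₃}, {ω₄}, {ω₅}, {ω₁,ω₂}, {ω₃,ω₄}, {ω₃,ω₅}, {ω₄,ω₅}, {ω₁,ω₂,ω₃}, {ω₁,ω₂,ω₄}, {ω₁,ω₂,ω₅}, {ω₃,ω₄,ω₅}, {ω₁,ω₂,ω₃,ω₄}, {ω₁,ω₂,ω₃,ω₅}, {ω₁,ω₂,ω₄,ω₅}, Ω }.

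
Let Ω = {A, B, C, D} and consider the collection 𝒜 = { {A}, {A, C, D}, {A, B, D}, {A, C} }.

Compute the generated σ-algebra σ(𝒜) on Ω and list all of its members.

|σ(𝒜)| = 16.  σ(𝒜) = { ∅, {A}, {B}, {C}, {D}, {A, B}, {A, C}, {A, D}, {B, C}, {B, D}, {C, D}, {A, B, C}, {A, B, D}, {A, C, D}, {B, C, D}, Ω }

Working:
Seed the family with 𝒜 together with ∅ and Ω: { ∅, {A}, {A, C}, {A, B, D}, {A, C, D}, Ω }.
Pass 1: +4 →
  {B}  = {A, C, D}ᶜ
  {C}  = {A, B, D}ᶜ
  {B, D}  = {A, C}ᶜ
  {B, C, D}  = {A}ᶜ
Pass 2: 3 new —
  {A, B}  = {B} ∪ {A}
  {B, C}  = {B} ∪ {C}
  {A, B, C}  = {B} ∪ {A, C}
Pass 3: +3 →
  {D}  = {A, B, C}ᶜ
  {A, D}  = {B, C}ᶜ
  {C, D}  = {A, B}ᶜ
After Pass 4 the family is unchanged; done.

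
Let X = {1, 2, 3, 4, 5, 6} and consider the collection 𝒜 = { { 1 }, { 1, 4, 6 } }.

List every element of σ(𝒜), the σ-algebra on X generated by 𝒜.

σ(𝒜) = { {}, { 1 }, { 4, 6 }, { 1, 4, 6 }, { 2, 3, 5 }, { 1, 2, 3, 5 }, { 2, 3, 4, 5, 6 }, X }

Check:
Seed the family with 𝒜 together with ∅ and X: { {}, { 1 }, { 1, 4, 6 }, X }.
Round 1: +2 →
  { 2, 3, 5 }  = { 1, 4, 6 }ᶜ
  { 2, 3, 4, 5, 6 }  = { 1 }ᶜ
Round 2: +1 →
  { 1, 2, 3, 5 }  = { 2, 3, 5 } ∪ { 1 }
Round 3: +1 →
  { 4, 6 }  = { 1, 2, 3, 5 }ᶜ
Round 4: stable.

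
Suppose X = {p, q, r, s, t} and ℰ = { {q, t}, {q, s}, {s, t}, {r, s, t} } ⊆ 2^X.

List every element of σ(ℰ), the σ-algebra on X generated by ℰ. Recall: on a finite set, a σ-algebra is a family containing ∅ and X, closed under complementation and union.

|σ(ℰ)| = 32.  σ(ℰ) = { {}, {p}, {q}, {r}, {s}, {t}, {p, q}, {p, r}, {p, s}, {p, t}, {q, r}, {q, s}, {q, t}, {r, s}, {r, t}, {s, t}, {p, q, r}, {p, q, s}, {p, q, t}, {p, r, s}, {p, r, t}, {p, s, t}, {q, r, s}, {q, r, t}, {q, s, t}, {r, s, t}, {p, q, r, s}, {p, q, r, t}, {p, q, s, t}, {p, r, s, t}, {q, r, s, t}, X }

Working:
Seed the family with ℰ together with ∅ and X: { {}, {q, s}, {q, t}, {s, t}, {r, s, t}, X }.
Step 1 (6 new):
  {p, q}  = complement {r, s, t}
  {p, q, r}  = complement {s, t}
  {p, r, s}  = complement {q, t}
  {p, r, t}  = complement {q, s}
  {q, s, t}  = {s, t} ∪ {q, t}
  {q, r, s, t}  = {q, t} ∪ {r, s, t}
  [12 total]
Step 2: +8 →
  {p}  = complement {q, r, s, t}
  {p, r}  = complement {q, s, t}
  {p, q, s}  = {p, q} ∪ {q, s}
  {p, q, t}  = {q, t} ∪ {p, q}
  {p, q, r, s}  = {p, q, r} ∪ {p, r, s}
  {p, q, r, t}  = {q, t} ∪ {p, q, r}
  {p, q, s, t}  = {p, q} ∪ {s, t}
  {p, r, s, t}  = {r, s, t} ∪ {p, r, t}
  [20 total]
Step 3 adds 7:
  {q}  = complement {p, r, s, t}
  {r}  = complement {p, q, s, t}
  {s}  = complement {p, q, r, t}
  {t}  = complement {p, q, r, s}
  {r, s}  = complement {p, q, t}
  {r, t}  = complement {p, q, s}
  {p, s, t}  = {s, t} ∪ {p}
  [27 total]
Step 4 (5 new):
  {p, s}  = {s} ∪ {p}
  {p, t}  = {t} ∪ {p}
  {q, r}  = complement {p, s, t}
  {q, r, s}  = {r, s} ∪ {q}
  {q, r, t}  = {q, t} ∪ {r}
  [32 total]
Step 5: no new sets; the family is a σ-algebra.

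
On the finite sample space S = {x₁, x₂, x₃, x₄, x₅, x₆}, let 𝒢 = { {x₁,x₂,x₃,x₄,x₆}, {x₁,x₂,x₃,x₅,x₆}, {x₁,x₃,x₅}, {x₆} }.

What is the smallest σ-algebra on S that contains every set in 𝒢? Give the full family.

Seed the family with 𝒢 together with ∅ and S: { ∅, {x₆}, {x₁,x₃,x₅}, {x₁,x₂,x₃,x₄,x₆}, {x₁,x₂,x₃,x₅,x₆}, S }.
Round 1 adds 5:
  {x₄}  = complement {x₁,x₂,x₃,x₅,x₆}
  {x₅}  = complement {x₁,x₂,x₃,x₄,x₆}
  {x₂,x₄,x₆}  = complement {x₁,x₃,x₅}
  {x₁,x₃,x₅,x₆}  = {x₁,x₃,x₅} ∪ {x₆}
  {x₁,x₂,x₃,x₄,x₅}  = complement {x₆}
  (now 11)
Round 2: 7 new —
  {x₂,x₄}  = complement {x₁,x₃,x₅,x₆}
  {x₄,x₅}  = {x₅} ∪ {x₄}
  {x₄,x₆}  = {x₆} ∪ {x₄}
  {x₅,x₆}  = {x₆} ∪ {x₅}
  {x₁,x₃,x₄,x₅}  = {x₁,x₃,x₅} ∪ {x₄}
  {x₂,x₄,x₅,x₆}  = {x₂,x₄,x₆} ∪ {x₅}
  {x₁,x₃,x₄,x₅,x₆}  = {x₁,x₃,x₅,x₆} ∪ {x₄}
  (now 18)
Round 3: 8 new —
  {x₂}  = complement {x₁,x₃,x₄,x₅,x₆}
  {x₁,x₃}  = complement {x₂,x₄,x₅,x₆}
  {x₂,x₆}  = complement {x₁,x₃,x₄,x₅}
  {x₂,x₄,x₅}  = {x₄,x₅} ∪ {x₂,x₄}
  {x₄,x₅,x₆}  = {x₄,x₅} ∪ {x₅,x₆}
  {x₁,x₂,x₃,x₄}  = complement {x₅,x₆}
  {x₁,x₂,x₃,x₅}  = complement {x₄,x₆}
  {x₁,x₂,x₃,x₆}  = complement {x₄,x₅}
  (now 26)
Round 4 (6 new):
  {x₂,x₅}  = {x₂} ∪ {x₅}
  {x₁,x₂,x₃}  = complement {x₄,x₅,x₆}
  {x₁,x₃,x₄}  = {x₁,x₃} ∪ {x₄}
  {x₁,x₃,x₆}  = complement {x₂,x₄,x₅}
  {x₂,x₅,x₆}  = {x₅,x₆} ∪ {x₂}
  {x₁,x₃,x₄,x₆}  = {x₁,x₃} ∪ {x₄,x₆}
  (now 32)
Round 5: closed — nothing new.

|σ(𝒢)| = 32.  σ(𝒢) = { ∅, {x₂}, {x₄}, {x₅}, {x₆}, {x₁,x₃}, {x₂,x₄}, {x₂,x₅}, {x₂,x₆}, {x₄,x₅}, {x₄,x₆}, {x₅,x₆}, {x₁,x₂,x₃}, {x₁,x₃,x₄}, {x₁,x₃,x₅}, {x₁,x₃,x₆}, {x₂,x₄,x₅}, {x₂,x₄,x₆}, {x₂,x₅,x₆}, {x₄,x₅,x₆}, {x₁,x₂,x₃,x₄}, {x₁,x₂,x₃,x₅}, {x₁,x₂,x₃,x₆}, {x₁,x₃,x₄,x₅}, {x₁,x₃,x₄,x₆}, {x₁,x₃,x₅,x₆}, {x₂,x₄,x₅,x₆}, {x₁,x₂,x₃,x₄,x₅}, {x₁,x₂,x₃,x₄,x₆}, {x₁,x₂,x₃,x₅,x₆}, {x₁,x₃,x₄,x₅,x₆}, S }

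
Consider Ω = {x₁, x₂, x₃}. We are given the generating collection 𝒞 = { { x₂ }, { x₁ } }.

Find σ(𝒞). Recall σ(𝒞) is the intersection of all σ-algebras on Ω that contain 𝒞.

|σ(𝒞)| = 8.  σ(𝒞) = { {}, { x₁ }, { x₂ }, { x₃ }, { x₁, x₂ }, { x₁, x₃ }, { x₂, x₃ }, Ω }

Check:
Start: 𝒞 ∪ {∅, Ω} = { {}, { x₁ }, { x₂ }, Ω }.
Step 1: +3 →
  { x₁, x₂ }  = { x₂ } ∪ { x₁ }
  { x₁, x₃ }  = ᶜ of { x₂ }
  { x₂, x₃ }  = ᶜ of { x₁ }
  |family| = 7
Step 2 (1 new):
  { x₃ }  = ᶜ of { x₁, x₂ }
  |family| = 8
Step 3: already closed under ᶜ and ∪.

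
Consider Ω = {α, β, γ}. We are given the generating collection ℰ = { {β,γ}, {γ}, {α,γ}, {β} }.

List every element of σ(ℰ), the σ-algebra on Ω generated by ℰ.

Take S₀ = ℰ ∪ {∅, Ω} = { {}, {β}, {γ}, {α,γ}, {β,γ}, Ω }.
Pass 1 (2 new):
  {α}  = complement {β,γ}
  {α,β}  = complement {γ}
  |family| = 8
After Pass 2 the family is unchanged; done.

σ(ℰ) = { {}, {α}, {β}, {γ}, {α,β}, {α,γ}, {β,γ}, Ω }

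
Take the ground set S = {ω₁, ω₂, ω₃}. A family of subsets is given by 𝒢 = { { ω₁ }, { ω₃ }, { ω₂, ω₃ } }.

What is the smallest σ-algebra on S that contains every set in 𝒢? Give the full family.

σ(𝒢) (8 sets): { ∅, { ω₁ }, { ω₂ }, { ω₃ }, { ω₁, ω₂ }, { ω₁, ω₃ }, { ω₂, ω₃ }, S }

Check:
Start: 𝒢 ∪ {∅, S} = { ∅, { ω₁ }, { ω₃ }, { ω₂, ω₃ }, S }.
Round 1: 2 new —
  { ω₁, ω₂ }  = complement { ω₃ }
  { ω₁, ω₃ }  = { ω₃ } ∪ { ω₁ }
  |family| = 7
Round 2. New:
  { ω₂ }  = complement { ω₁, ω₃ }
  |family| = 8
Round 3: stable.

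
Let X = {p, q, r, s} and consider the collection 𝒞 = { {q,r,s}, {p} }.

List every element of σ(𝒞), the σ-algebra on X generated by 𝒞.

Begin from { {}, {p}, {q,r,s}, X } (that is, 𝒞 plus ∅ and X).
Round 1: no new sets; the family is a σ-algebra.

Therefore σ(𝒞) = { {}, {p}, {q,r,s}, X } (|σ(𝒞)| = 4).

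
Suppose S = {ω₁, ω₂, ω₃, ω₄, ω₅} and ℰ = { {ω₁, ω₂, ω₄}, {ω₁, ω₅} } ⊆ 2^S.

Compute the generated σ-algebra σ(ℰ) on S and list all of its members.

Answer: σ(ℰ) = { ∅, {ω₁}, {ω₃}, {ω₅}, {ω₁, ω₃}, {ω₁, ω₅}, {ω₂, ω₄}, {ω₃, ω₅}, {ω₁, ω₂, ω₄}, {ω₁, ω₃, ω₅}, {ω₂, ω₃, ω₄}, {ω₂, ω₄, ω₅}, {ω₁, ω₂, ω₃, ω₄}, {ω₁, ω₂, ω₄, ω₅}, {ω₂, ω₃, ω₄, ω₅}, S }

Derivation:
Start: ℰ ∪ {∅, S} = { ∅, {ω₁, ω₅}, {ω₁, ω₂, ω₄}, S }.
Pass 1: 3 new —
  {ω₃, ω₅}  = ᶜ of {ω₁, ω₂, ω₄}
  {ω₂, ω₃, ω₄}  = ᶜ of {ω₁, ω₅}
  {ω₁, ω₂, ω₄, ω₅}  = {ω₁, ω₂, ω₄} ∪ {ω₁, ω₅}
  (now 7)
Pass 2 adds 4:
  {ω₃}  = ᶜ of {ω₁, ω₂, ω₄, ω₅}
  {ω₁, ω₃, ω₅}  = {ω₁, ω₅} ∪ {ω₃, ω₅}
  {ω₁, ω₂, ω₃, ω₄}  = {ω₂, ω₃, ω₄} ∪ {ω₁, ω₂, ω₄}
  {ω₂, ω₃, ω₄, ω₅}  = {ω₂, ω₃, ω₄} ∪ {ω₃, ω₅}
  (now 11)
Pass 3: 3 new —
  {ω₁}  = ᶜ of {ω₂, ω₃, ω₄, ω₅}
  {ω₅}  = ᶜ of {ω₁, ω₂, ω₃, ω₄}
  {ω₂, ω₄}  = ᶜ of {ω₁, ω₃, ω₅}
  (now 14)
Pass 4: 2 new —
  {ω₁, ω₃}  = {ω₃} ∪ {ω₁}
  {ω₂, ω₄, ω₅}  = {ω₂, ω₄} ∪ {ω₅}
  (now 16)
Pass 5: no new sets; the family is a σ-algebra.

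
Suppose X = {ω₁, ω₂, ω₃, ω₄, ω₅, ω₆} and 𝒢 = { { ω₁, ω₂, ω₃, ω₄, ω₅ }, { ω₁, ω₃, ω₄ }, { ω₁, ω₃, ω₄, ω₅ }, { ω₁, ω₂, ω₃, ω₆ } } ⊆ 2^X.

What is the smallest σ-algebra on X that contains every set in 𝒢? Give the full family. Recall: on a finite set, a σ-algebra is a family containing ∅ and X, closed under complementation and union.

Begin from { {}, { ω₁, ω₃, ω₄ }, { ω₁, ω₂, ω₃, ω₆ }, { ω₁, ω₃, ω₄, ω₅ }, { ω₁, ω₂, ω₃, ω₄, ω₅ }, X } (that is, 𝒢 plus ∅ and X).
Iteration 1 (5 new):
  { ω₆ }  = ᶜ of { ω₁, ω₂, ω₃, ω₄, ω₅ }
  { ω₂, ω₆ }  = ᶜ of { ω₁, ω₃, ω₄, ω₅ }
  { ω₄, ω₅ }  = ᶜ of { ω₁, ω₂, ω₃, ω₆ }
  { ω₂, ω₅, ω₆ }  = ᶜ of { ω₁, ω₃, ω₄ }
  { ω₁, ω₂, ω₃, ω₄, ω₆ }  = { ω₁, ω₃, ω₄ } ∪ { ω₁, ω₂, ω₃, ω₆ }
  (now 11)
Iteration 2 (6 new):
  { ω₅ }  = ᶜ of { ω₁, ω₂, ω₃, ω₄, ω₆ }
  { ω₄, ω₅, ω₆ }  = { ω₆ } ∪ { ω₄, ω₅ }
  { ω₁, ω₃, ω₄, ω₆ }  = { ω₆ } ∪ { ω₁, ω₃, ω₄ }
  { ω₂, ω₄, ω₅, ω₆ }  = { ω₂, ω₆ } ∪ { ω₄, ω₅ }
  { ω₁, ω₂, ω₃, ω₅, ω₆ }  = { ω₂, ω₅, ω₆ } ∪ { ω₁, ω₂, ω₃, ω₆ }
  { ω₁, ω₃, ω₄, ω₅, ω₆ }  = { ω₆ } ∪ { ω₁, ω₃, ω₄, ω₅ }
  (now 17)
Iteration 3: 6 new —
  { ω₂ }  = ᶜ of { ω₁, ω₃, ω₄, ω₅, ω₆ }
  { ω₄ }  = ᶜ of { ω₁, ω₂, ω₃, ω₅, ω₆ }
  { ω₁, ω₃ }  = ᶜ of { ω₂, ω₄, ω₅, ω₆ }
  { ω₂, ω₅ }  = ᶜ of { ω₁, ω₃, ω₄, ω₆ }
  { ω₅, ω₆ }  = { ω₆ } ∪ { ω₅ }
  { ω₁, ω₂, ω₃ }  = ᶜ of { ω₄, ω₅, ω₆ }
  (now 23)
Iteration 4 (9 new):
  { ω₂, ω₄ }  = { ω₂ } ∪ { ω₄ }
  { ω₄, ω₆ }  = { ω₆ } ∪ { ω₄ }
  { ω₁, ω₃, ω₅ }  = { ω₅ } ∪ { ω₁, ω₃ }
  { ω₁, ω₃, ω₆ }  = { ω₆ } ∪ { ω₁, ω₃ }
  { ω₂, ω₄, ω₅ }  = { ω₂, ω₅ } ∪ { ω₄, ω₅ }
  { ω₂, ω₄, ω₆ }  = { ω₂, ω₆ } ∪ { ω₄ }
  { ω₁, ω₂, ω₃, ω₄ }  = ᶜ of { ω₅, ω₆ }
  { ω₁, ω₂, ω₃, ω₅ }  = { ω₂, ω₅ } ∪ { ω₁, ω₂, ω₃ }
  { ω₁, ω₃, ω₅, ω₆ }  = { ω₅, ω₆ } ∪ { ω₁, ω₃ }
  (now 32)
Iteration 5: closed — nothing new.

Hence σ(𝒢) has 32 members: { {}, { ω₂ }, { ω₄ }, { ω₅ }, { ω₆ }, { ω₁, ω₃ }, { ω₂, ω₄ }, { ω₂, ω₅ }, { ω₂, ω₆ }, { ω₄, ω₅ }, { ω₄, ω₆ }, { ω₅, ω₆ }, { ω₁, ω₂, ω₃ }, { ω₁, ω₃, ω₄ }, { ω₁, ω₃, ω₅ }, { ω₁, ω₃, ω₆ }, { ω₂, ω₄, ω₅ }, { ω₂, ω₄, ω₆ }, { ω₂, ω₅, ω₆ }, { ω₄, ω₅, ω₆ }, { ω₁, ω₂, ω₃, ω₄ }, { ω₁, ω₂, ω₃, ω₅ }, { ω₁, ω₂, ω₃, ω₆ }, { ω₁, ω₃, ω₄, ω₅ }, { ω₁, ω₃, ω₄, ω₆ }, { ω₁, ω₃, ω₅, ω₆ }, { ω₂, ω₄, ω₅, ω₆ }, { ω₁, ω₂, ω₃, ω₄, ω₅ }, { ω₁, ω₂, ω₃, ω₄, ω₆ }, { ω₁, ω₂, ω₃, ω₅, ω₆ }, { ω₁, ω₃, ω₄, ω₅, ω₆ }, X }.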